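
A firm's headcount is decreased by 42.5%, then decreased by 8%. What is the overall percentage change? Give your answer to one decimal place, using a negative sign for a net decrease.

The combined multiplier is 0.575 × 0.92 = 0.529.
That corresponds to a decrease of 47.1%.

-47.1%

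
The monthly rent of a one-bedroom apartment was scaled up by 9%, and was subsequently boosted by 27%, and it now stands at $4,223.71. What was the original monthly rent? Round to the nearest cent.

The overall multiplier applied was 1.09 × 1.27 = 1.3843.
So the original monthly rent was $4,223.71 ÷ 1.3843 ≈ $3,051.15.

$3,051.15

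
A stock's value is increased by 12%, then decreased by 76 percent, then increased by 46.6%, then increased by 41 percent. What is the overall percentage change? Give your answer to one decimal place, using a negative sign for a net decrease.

The combined multiplier is 1.12 × 0.24 × 1.466 × 1.41 = 0.555625728.
That corresponds to a decrease of 44.4%.

-44.4%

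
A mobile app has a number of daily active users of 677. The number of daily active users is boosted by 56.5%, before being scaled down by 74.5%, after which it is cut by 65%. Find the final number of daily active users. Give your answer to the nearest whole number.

95

After the 56.5% increase: 677 × 1.565 = 1059.505.
After the 74.5% decrease: 1059.505 × 0.255 = 270.173775.
After the 65% decrease: 270.173775 × 0.35 = 94.56082125 ≈ 95.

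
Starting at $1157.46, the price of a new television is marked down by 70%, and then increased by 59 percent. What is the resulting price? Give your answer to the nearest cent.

$552.11

Each change multiplies by a factor: 0.3 × 1.59 = 0.477.
$1157.46 × 0.477 = $552.10842 ≈ $552.11.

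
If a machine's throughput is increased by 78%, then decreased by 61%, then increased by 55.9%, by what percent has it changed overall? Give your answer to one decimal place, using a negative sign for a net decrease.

8.2%

The combined multiplier is 1.78 × 0.39 × 1.559 = 1.0822578.
That corresponds to an increase of 8.2%.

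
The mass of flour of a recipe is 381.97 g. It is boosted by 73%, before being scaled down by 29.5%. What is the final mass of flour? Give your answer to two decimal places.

After the 73% increase: 381.97 × 1.73 = 660.8081.
After the 29.5% decrease: 660.8081 × 0.705 = 465.8697105 ≈ 465.87.

465.87 g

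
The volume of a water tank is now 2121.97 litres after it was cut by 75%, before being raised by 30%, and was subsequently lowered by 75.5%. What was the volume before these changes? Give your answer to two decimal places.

26649.54 litres

Undoing the 75.5% decrease: 2121.97 ÷ 0.245 ≈ 8661.102041.
Undoing the 30% increase: 8661.102041 ÷ 1.3 ≈ 6662.386185.
Undoing the 75% decrease: 6662.386185 ÷ 0.25 ≈ 26649.54 litres.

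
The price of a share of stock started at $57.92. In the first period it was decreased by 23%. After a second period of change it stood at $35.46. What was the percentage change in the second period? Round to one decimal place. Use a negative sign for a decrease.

-20.5%

After the first period: $57.92 × 0.77 = $44.5984.
Second-period multiplier: $35.46 ÷ $44.5984 ≈ 0.7951.
That is a change of -20.5%.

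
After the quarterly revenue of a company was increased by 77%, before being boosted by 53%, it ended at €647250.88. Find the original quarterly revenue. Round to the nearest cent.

€239005.53

Undoing the 53% increase: €647250.88 ÷ 1.53 ≈ €423039.79085.
Undoing the 77% increase: €423039.79085 ÷ 1.77 ≈ €239005.53.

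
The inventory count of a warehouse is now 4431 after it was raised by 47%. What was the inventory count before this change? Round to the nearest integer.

3014

The overall multiplier applied was 1.47.
So the original inventory count was 4431 ÷ 1.47 ≈ 3014.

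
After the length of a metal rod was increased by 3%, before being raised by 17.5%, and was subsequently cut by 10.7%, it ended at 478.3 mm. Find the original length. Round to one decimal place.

442.6 mm

The overall multiplier applied was 1.03 × 1.175 × 0.893 = 1.08075325.
So the original length was 478.3 ÷ 1.08075325 ≈ 442.6 mm.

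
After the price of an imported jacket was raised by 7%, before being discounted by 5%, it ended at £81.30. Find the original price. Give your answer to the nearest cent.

The overall multiplier applied was 1.07 × 0.95 = 1.0165.
So the original price was £81.30 ÷ 1.0165 ≈ £79.98.

£79.98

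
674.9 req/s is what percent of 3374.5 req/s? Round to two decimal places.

674.9 req/s ÷ 3374.5 req/s = 20.00%.

20.00%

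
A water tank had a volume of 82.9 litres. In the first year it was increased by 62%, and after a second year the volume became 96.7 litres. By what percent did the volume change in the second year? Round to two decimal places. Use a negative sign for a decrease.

-28.00%

After the first year: 82.9 × 1.62 = 134.298.
Second-year multiplier: 96.7 ÷ 134.298 ≈ 0.720041.
That is a change of -28.00%.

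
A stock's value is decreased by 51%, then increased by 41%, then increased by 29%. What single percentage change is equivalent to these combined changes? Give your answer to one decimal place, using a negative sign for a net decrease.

-10.9%

A 51% decrease multiplies by 0.49.
Then a 41% increase: 0.49 × 1.41 = 0.6909.
Then a 29% increase: 0.6909 × 1.29 = 0.891261.
Overall factor 0.891261, i.e. -10.9%.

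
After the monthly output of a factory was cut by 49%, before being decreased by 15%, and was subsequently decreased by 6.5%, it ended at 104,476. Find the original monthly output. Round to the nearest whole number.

The overall multiplier applied was 0.51 × 0.85 × 0.935 = 0.4053225.
So the original monthly output was 104,476 ÷ 0.4053225 ≈ 257,760.

257,760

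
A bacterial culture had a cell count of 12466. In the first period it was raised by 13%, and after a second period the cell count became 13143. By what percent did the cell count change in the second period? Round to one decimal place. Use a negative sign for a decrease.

-6.7%

After the first period: 12466 × 1.13 = 14086.58.
Second-period multiplier: 13143 ÷ 14086.58 ≈ 0.93302.
That is a change of -6.7%.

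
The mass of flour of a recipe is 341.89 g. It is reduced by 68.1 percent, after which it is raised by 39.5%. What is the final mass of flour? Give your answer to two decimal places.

68.1% decrease: 341.89 × 0.319 = 109.06291.
After the 39.5% increase: 109.06291 × 1.395 = 152.14275945 ≈ 152.14.

152.14 g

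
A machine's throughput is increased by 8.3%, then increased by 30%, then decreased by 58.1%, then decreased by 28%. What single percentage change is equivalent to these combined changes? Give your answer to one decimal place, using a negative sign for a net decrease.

-57.5%

An 8.3% increase multiplies by 1.083.
Then a 30% increase: 1.083 × 1.3 = 1.4079.
Then a 58.1% decrease: 1.4079 × 0.419 = 0.5899101.
Then a 28% decrease: 0.5899101 × 0.72 = 0.424735272.
Overall factor 0.424735272, i.e. -57.5%.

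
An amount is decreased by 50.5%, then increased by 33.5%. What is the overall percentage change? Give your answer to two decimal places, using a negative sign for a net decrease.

The combined multiplier is 0.495 × 1.335 = 0.660825.
That corresponds to a decrease of 33.92%.

-33.92%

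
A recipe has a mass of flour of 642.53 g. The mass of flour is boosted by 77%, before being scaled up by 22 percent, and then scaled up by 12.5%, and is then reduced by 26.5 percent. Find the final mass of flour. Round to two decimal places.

Each change multiplies by a factor: 1.77 × 1.22 × 1.125 × 0.735 = 1.785553875.
642.53 × 1.785553875 = 1147.27193130375 ≈ 1147.27.

1147.27 g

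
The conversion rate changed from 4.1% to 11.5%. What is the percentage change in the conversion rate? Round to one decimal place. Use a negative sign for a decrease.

180.5%

The change is 11.5 − 4.1 = 7.4 percentage points.
Relative to the original 4.1%, that is 7.4 ÷ 4.1 ≈ 180.5%.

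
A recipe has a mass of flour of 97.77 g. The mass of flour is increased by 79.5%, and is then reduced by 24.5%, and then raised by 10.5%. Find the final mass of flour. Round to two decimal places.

146.41 g

Apply the 79.5% increase: 97.77 × 1.795 = 175.49715.
24.5% decrease: 175.49715 × 0.755 = 132.50034825.
10.5% increase: 132.50034825 × 1.105 = 146.41288481625 ≈ 146.41.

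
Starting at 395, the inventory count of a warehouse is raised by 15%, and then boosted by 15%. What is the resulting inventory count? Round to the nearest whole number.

522

Each change multiplies by a factor: 1.15 × 1.15 = 1.3225.
395 × 1.3225 = 522.3875 ≈ 522.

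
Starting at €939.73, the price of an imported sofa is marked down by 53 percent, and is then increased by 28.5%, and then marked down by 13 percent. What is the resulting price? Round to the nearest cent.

Apply the 53% decrease: €939.73 × 0.47 = €441.6731.
Apply the 28.5% increase: €441.6731 × 1.285 = €567.5499335.
Apply the 13% decrease: €567.5499335 × 0.87 = €493.768442145 ≈ €493.77.

€493.77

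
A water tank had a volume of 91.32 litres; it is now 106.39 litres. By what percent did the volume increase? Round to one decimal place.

Change: 106.39 − 91.32 = 15.07.
Relative to the original: 15.07 ÷ 91.32 ≈ 16.5%.
So the volume increased by 16.5%.

16.5%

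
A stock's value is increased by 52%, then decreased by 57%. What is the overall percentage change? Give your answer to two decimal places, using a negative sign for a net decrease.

-34.64%

The combined multiplier is 1.52 × 0.43 = 0.6536.
That corresponds to a decrease of 34.64%.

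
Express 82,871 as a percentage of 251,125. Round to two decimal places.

82,871 ÷ 251,125 ≈ 33.00%.

33.00%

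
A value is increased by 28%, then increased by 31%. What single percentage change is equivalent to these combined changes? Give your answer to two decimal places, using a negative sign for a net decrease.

The combined multiplier is 1.28 × 1.31 = 1.6768.
That corresponds to an increase of 67.68%.

67.68%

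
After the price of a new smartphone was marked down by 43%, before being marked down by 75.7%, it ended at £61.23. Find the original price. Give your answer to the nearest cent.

£442.06

Undoing the 75.7% decrease: £61.23 ÷ 0.243 ≈ £251.975309.
Undoing the 43% decrease: £251.975309 ÷ 0.57 ≈ £442.06.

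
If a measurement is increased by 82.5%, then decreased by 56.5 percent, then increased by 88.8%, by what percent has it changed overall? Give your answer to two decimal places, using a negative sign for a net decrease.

49.88%

An 82.5% increase multiplies by 1.825.
Then a 56.5% decrease: 1.825 × 0.435 = 0.793875.
Then an 88.8% increase: 0.793875 × 1.888 = 1.498836.
Overall factor 1.498836, i.e. 49.88%.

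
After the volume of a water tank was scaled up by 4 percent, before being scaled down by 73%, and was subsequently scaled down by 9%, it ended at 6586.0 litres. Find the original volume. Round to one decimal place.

Undoing the 9% decrease: 6586.0 ÷ 0.91 ≈ 7237.362637.
Undoing the 73% decrease: 7237.362637 ÷ 0.27 ≈ 26805.046804.
Undoing the 4% increase: 26805.046804 ÷ 1.04 ≈ 25774.1 litres.

25774.1 litres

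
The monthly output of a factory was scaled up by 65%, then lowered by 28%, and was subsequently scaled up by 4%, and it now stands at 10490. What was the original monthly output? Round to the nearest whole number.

Undoing the 4% increase: 10490 ÷ 1.04 ≈ 10086.538462.
Undoing the 28% decrease: 10086.538462 ÷ 0.72 ≈ 14009.081197.
Undoing the 65% increase: 14009.081197 ÷ 1.65 ≈ 8490.

8490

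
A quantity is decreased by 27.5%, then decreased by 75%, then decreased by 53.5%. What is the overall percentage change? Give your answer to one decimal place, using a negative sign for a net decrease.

The combined multiplier is 0.725 × 0.25 × 0.465 = 0.08428125.
That corresponds to a decrease of 91.6%.

-91.6%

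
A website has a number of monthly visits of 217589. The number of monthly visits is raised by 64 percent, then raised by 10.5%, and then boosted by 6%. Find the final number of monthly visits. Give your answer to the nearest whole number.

Each change multiplies by a factor: 1.64 × 1.105 × 1.06 = 1.920932.
217589 × 1.920932 = 417973.672948 ≈ 417974.

417974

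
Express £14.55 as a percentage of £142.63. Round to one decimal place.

£14.55 ÷ £142.63 ≈ 10.2%.

10.2%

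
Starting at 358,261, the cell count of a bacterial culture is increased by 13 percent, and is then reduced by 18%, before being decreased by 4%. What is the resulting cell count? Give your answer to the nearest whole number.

318,686

Each change multiplies by a factor: 1.13 × 0.82 × 0.96 = 0.889536.
358,261 × 0.889536 = 318686.056896 ≈ 318,686.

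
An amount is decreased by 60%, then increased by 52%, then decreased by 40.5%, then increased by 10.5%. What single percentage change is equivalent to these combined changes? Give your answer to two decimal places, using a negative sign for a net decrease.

-60.03%

The combined multiplier is 0.4 × 1.52 × 0.595 × 1.105 = 0.3997448.
That corresponds to a decrease of 60.03%.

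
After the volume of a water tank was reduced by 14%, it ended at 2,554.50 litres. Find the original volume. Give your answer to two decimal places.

2,970.35 litres

The overall multiplier applied was 0.86.
So the original volume was 2,554.50 ÷ 0.86 ≈ 2,970.35 litres.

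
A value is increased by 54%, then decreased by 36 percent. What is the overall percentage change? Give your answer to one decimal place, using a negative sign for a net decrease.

-1.4%

A 54% increase multiplies by 1.54.
Then a 36% decrease: 1.54 × 0.64 = 0.9856.
Overall factor 0.9856, i.e. -1.4%.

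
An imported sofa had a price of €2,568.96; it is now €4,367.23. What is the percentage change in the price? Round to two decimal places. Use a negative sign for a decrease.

70.00%

Change: €4,367.23 − €2,568.96 = €1,798.27.
Relative to the original: €1,798.27 ÷ €2,568.96 ≈ 70.00%.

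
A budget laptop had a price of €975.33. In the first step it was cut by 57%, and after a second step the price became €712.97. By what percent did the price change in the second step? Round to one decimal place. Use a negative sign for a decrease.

After the first step: €975.33 × 0.43 = €419.3919.
Second-step multiplier: €712.97 ÷ €419.3919 ≈ 1.70001.
That is a change of 70.0%.

70.0%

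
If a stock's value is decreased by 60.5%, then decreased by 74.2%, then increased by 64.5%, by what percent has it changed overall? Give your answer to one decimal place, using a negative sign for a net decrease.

A 60.5% decrease multiplies by 0.395.
Then a 74.2% decrease: 0.395 × 0.258 = 0.10191.
Then a 64.5% increase: 0.10191 × 1.645 = 0.16764195.
Overall factor 0.16764195, i.e. -83.2%.

-83.2%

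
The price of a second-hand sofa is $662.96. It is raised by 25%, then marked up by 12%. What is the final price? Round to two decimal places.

Each change multiplies by a factor: 1.25 × 1.12 = 1.4.
$662.96 × 1.4 = $928.144 ≈ $928.14.

$928.14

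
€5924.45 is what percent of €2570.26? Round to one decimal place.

230.5%

€5924.45 ÷ €2570.26 ≈ 230.5%.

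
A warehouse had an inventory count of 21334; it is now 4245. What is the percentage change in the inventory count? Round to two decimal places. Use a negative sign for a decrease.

Change: 4245 − 21334 = -17089.
Relative to the original: -17089 ÷ 21334 ≈ -80.10%.

-80.10%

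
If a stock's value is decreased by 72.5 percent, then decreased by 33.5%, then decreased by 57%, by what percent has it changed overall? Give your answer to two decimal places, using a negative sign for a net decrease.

-92.14%

The combined multiplier is 0.275 × 0.665 × 0.43 = 0.07863625.
That corresponds to a decrease of 92.14%.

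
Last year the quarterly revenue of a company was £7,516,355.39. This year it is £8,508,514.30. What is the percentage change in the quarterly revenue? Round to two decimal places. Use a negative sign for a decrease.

13.20%

Change: £8,508,514.30 − £7,516,355.39 = £992,158.91.
Relative to the original: £992,158.91 ÷ £7,516,355.39 ≈ 13.20%.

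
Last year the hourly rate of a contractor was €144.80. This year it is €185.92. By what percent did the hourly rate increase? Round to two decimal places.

28.40%

Change: €185.92 − €144.80 = €41.12.
Relative to the original: €41.12 ÷ €144.80 ≈ 28.40%.
So the hourly rate increased by 28.40%.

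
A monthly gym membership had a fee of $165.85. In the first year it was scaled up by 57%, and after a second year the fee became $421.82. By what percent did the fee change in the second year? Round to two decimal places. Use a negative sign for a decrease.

After the first year: $165.85 × 1.57 = $260.3845.
Second-year multiplier: $421.82 ÷ $260.3845 ≈ 1.619989.
That is a change of 62.00%.

62.00%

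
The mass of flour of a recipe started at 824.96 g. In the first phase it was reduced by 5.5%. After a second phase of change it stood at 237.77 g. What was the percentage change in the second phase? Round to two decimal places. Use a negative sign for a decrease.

After the first phase: 824.96 × 0.945 = 779.5872.
Second-phase multiplier: 237.77 ÷ 779.5872 ≈ 0.304995.
That is a change of -69.50%.

-69.50%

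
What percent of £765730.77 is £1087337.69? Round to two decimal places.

142.00%

£1087337.69 ÷ £765730.77 ≈ 142.00%.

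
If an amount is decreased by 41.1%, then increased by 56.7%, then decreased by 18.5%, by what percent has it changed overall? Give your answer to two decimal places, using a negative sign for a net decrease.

-24.78%

The combined multiplier is 0.589 × 1.567 × 0.815 = 0.752214845.
That corresponds to a decrease of 24.78%.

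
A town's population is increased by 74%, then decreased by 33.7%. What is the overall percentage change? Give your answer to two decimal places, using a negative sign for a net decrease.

A 74% increase multiplies by 1.74.
Then a 33.7% decrease: 1.74 × 0.663 = 1.15362.
Overall factor 1.15362, i.e. 15.36%.

15.36%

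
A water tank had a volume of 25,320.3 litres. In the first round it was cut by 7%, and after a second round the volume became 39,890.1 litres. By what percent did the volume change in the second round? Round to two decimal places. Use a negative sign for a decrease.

69.40%

After the first round: 25,320.3 × 0.93 = 23547.879.
Second-round multiplier: 39,890.1 ÷ 23547.879 ≈ 1.694.
That is a change of 69.40%.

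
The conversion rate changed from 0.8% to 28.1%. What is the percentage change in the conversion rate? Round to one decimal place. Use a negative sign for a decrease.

3412.5%

The change is 28.1 − 0.8 = 27.3 percentage points.
Relative to the original 0.8%, that is 27.3 ÷ 0.8 = 3412.5%.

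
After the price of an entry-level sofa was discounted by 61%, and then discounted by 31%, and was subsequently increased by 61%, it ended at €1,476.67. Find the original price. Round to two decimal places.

Undoing the 61% increase: €1,476.67 ÷ 1.61 ≈ €917.186335.
Undoing the 31% decrease: €917.186335 ÷ 0.69 ≈ €1329.255558.
Undoing the 61% decrease: €1329.255558 ÷ 0.39 ≈ €3,408.35.

€3,408.35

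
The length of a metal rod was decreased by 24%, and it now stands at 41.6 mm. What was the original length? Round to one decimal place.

The overall multiplier applied was 0.76.
So the original length was 41.6 ÷ 0.76 ≈ 54.7 mm.

54.7 mm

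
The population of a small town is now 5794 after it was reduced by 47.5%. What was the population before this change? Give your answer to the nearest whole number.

The overall multiplier applied was 0.525.
So the original population was 5794 ÷ 0.525 ≈ 11036.

11036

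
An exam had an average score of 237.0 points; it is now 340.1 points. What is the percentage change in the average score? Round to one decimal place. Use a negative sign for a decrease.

Change: 340.1 − 237.0 = 103.1.
Relative to the original: 103.1 ÷ 237.0 ≈ 43.5%.

43.5%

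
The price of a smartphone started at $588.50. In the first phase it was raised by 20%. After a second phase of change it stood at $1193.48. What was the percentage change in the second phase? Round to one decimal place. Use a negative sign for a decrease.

69.0%

After the first phase: $588.50 × 1.2 = $706.2.
Second-phase multiplier: $1193.48 ÷ $706.2 ≈ 1.69.
That is a change of 69.0%.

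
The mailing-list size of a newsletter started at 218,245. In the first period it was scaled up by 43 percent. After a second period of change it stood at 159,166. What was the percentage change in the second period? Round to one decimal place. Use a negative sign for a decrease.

After the first period: 218,245 × 1.43 = 312090.35.
Second-period multiplier: 159,166 ÷ 312090.35 ≈ 0.51.
That is a change of -49.0%.

-49.0%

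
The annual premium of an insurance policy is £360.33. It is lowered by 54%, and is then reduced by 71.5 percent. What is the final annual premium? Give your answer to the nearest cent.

£47.24

Each change multiplies by a factor: 0.46 × 0.285 = 0.1311.
£360.33 × 0.1311 = £47.239263 ≈ £47.24.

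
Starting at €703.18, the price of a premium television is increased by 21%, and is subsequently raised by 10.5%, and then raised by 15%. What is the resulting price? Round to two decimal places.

€1081.21

Each change multiplies by a factor: 1.21 × 1.105 × 1.15 = 1.5376075.
€703.18 × 1.5376075 = €1081.21484185 ≈ €1081.21.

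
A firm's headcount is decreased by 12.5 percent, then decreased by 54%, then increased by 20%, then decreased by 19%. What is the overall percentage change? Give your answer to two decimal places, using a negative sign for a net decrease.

-60.88%

The combined multiplier is 0.875 × 0.46 × 1.2 × 0.81 = 0.39123.
That corresponds to a decrease of 60.88%.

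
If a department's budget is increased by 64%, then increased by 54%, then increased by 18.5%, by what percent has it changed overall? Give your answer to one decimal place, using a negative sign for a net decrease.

199.3%

A 64% increase multiplies by 1.64.
Then a 54% increase: 1.64 × 1.54 = 2.5256.
Then an 18.5% increase: 2.5256 × 1.185 = 2.992836.
Overall factor 2.992836, i.e. 199.3%.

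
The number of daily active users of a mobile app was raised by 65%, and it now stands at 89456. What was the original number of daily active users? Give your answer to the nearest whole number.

54216

The overall multiplier applied was 1.65.
So the original number of daily active users was 89456 ÷ 1.65 ≈ 54216.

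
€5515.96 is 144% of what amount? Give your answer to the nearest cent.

€3830.53

€5515.96 ÷ 1.44 ≈ €3830.53.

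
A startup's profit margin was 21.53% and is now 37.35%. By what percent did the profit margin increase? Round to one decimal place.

73.5%

The change is 37.35 − 21.53 = 15.82 percentage points.
Relative to the original 21.53%, that is 15.82 ÷ 21.53 ≈ 73.5%.
So the profit margin rose by 73.5%.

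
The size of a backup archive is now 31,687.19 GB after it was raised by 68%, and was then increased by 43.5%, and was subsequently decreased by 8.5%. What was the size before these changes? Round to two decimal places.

14,364.86 GB

The overall multiplier applied was 1.68 × 1.435 × 0.915 = 2.205882.
So the original size was 31,687.19 ÷ 2.205882 ≈ 14,364.86 GB.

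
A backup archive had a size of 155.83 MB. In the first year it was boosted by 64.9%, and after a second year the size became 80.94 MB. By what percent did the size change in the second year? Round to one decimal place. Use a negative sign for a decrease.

-68.5%

After the first year: 155.83 × 1.649 = 256.96367.
Second-year multiplier: 80.94 ÷ 256.96367 ≈ 0.31499.
That is a change of -68.5%.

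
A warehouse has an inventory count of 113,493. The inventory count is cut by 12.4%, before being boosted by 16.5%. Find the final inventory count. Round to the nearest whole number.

115,824

Each change multiplies by a factor: 0.876 × 1.165 = 1.02054.
113,493 × 1.02054 = 115824.14622 ≈ 115,824.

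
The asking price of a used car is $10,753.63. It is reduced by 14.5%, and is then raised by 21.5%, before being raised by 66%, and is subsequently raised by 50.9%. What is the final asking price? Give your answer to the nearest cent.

$27,983.03

14.5% decrease: $10,753.63 × 0.855 = $9194.35365.
21.5% increase: $9194.35365 × 1.215 = $11171.13968475.
Apply the 66% increase: $11171.13968475 × 1.66 = $18544.091876685.
Apply the 50.9% increase: $18544.091876685 × 1.509 = $27983.034641917665 ≈ $27,983.03.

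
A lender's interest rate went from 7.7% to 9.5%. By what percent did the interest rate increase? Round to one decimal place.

23.4%

The change is 9.5 − 7.7 = 1.8 percentage points.
Relative to the original 7.7%, that is 1.8 ÷ 7.7 ≈ 23.4%.
So the interest rate rose by 23.4%.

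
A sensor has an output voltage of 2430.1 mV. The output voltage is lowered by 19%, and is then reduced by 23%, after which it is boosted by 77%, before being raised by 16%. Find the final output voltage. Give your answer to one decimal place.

After the 19% decrease: 2430.1 × 0.81 = 1968.381.
Apply the 23% decrease: 1968.381 × 0.77 = 1515.65337.
Apply the 77% increase: 1515.65337 × 1.77 = 2682.7064649.
16% increase: 2682.7064649 × 1.16 = 3111.939499284 ≈ 3111.9.

3111.9 mV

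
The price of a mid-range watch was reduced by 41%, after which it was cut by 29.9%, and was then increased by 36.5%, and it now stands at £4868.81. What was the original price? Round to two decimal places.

£8624.23

The overall multiplier applied was 0.59 × 0.701 × 1.365 = 0.56455035.
So the original price was £4868.81 ÷ 0.56455035 ≈ £8624.23.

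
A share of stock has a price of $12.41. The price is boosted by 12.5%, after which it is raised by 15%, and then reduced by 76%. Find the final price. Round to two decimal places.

$3.85

Each change multiplies by a factor: 1.125 × 1.15 × 0.24 = 0.3105.
$12.41 × 0.3105 = $3.853305 ≈ $3.85.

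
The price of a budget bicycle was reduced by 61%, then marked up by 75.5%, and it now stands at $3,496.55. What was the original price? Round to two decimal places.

$5,108.55

Undoing the 75.5% increase: $3,496.55 ÷ 1.755 ≈ $1992.336182.
Undoing the 61% decrease: $1992.336182 ÷ 0.39 ≈ $5,108.55.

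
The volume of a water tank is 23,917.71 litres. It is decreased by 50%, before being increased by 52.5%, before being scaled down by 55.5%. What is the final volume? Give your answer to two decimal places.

After the 50% decrease: 23,917.71 × 0.5 = 11958.855.
52.5% increase: 11958.855 × 1.525 = 18237.253875.
After the 55.5% decrease: 18237.253875 × 0.445 = 8115.577974375 ≈ 8,115.58.

8,115.58 litres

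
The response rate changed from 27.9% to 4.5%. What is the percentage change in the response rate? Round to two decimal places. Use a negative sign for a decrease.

-83.87%

The change is 4.5 − 27.9 = -23.4 percentage points.
Relative to the original 27.9%, that is -23.4 ÷ 27.9 ≈ -83.87%.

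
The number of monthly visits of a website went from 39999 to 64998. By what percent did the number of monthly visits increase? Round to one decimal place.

Change: 64998 − 39999 = 24999.
Relative to the original: 24999 ÷ 39999 ≈ 62.5%.
So the number of monthly visits increased by 62.5%.

62.5%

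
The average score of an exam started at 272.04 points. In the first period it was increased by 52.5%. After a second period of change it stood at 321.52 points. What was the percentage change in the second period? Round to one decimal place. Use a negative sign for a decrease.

After the first period: 272.04 × 1.525 = 414.861.
Second-period multiplier: 321.52 ÷ 414.861 ≈ 0.77501.
That is a change of -22.5%.

-22.5%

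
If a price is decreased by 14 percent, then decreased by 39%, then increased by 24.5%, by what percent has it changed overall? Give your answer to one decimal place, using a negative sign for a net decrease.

-34.7%

The combined multiplier is 0.86 × 0.61 × 1.245 = 0.653127.
That corresponds to a decrease of 34.7%.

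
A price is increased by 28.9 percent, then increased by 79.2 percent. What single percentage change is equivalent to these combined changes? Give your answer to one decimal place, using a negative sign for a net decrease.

A 28.9% increase multiplies by 1.289.
Then a 79.2% increase: 1.289 × 1.792 = 2.309888.
Overall factor 2.309888, i.e. 131.0%.

131.0%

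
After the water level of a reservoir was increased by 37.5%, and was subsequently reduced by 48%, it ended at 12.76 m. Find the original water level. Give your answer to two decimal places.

17.85 m

Undoing the 48% decrease: 12.76 ÷ 0.52 ≈ 24.538462.
Undoing the 37.5% increase: 24.538462 ÷ 1.375 ≈ 17.85 m.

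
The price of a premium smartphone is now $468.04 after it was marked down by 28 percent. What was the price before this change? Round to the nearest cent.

$650.06

The overall multiplier applied was 0.72.
So the original price was $468.04 ÷ 0.72 ≈ $650.06.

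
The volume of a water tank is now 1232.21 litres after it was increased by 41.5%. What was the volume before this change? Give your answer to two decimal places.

The overall multiplier applied was 1.415.
So the original volume was 1232.21 ÷ 1.415 ≈ 870.82 litres.

870.82 litres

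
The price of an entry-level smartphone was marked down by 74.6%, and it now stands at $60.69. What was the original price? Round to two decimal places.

The overall multiplier applied was 0.254.
So the original price was $60.69 ÷ 0.254 ≈ $238.94.

$238.94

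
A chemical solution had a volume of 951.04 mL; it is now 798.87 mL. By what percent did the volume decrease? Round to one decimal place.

Change: 798.87 − 951.04 = -152.17.
Relative to the original: -152.17 ÷ 951.04 ≈ -16.0%.
So the volume decreased by 16.0%.

16.0%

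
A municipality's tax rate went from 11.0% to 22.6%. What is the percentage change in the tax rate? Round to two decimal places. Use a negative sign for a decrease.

105.45%

The change is 22.6 − 11.0 = 11.6 percentage points.
Relative to the original 11.0%, that is 11.6 ÷ 11.0 ≈ 105.45%.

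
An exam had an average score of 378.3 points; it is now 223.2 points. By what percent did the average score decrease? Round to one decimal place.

41.0%

Change: 223.2 − 378.3 = -155.1.
Relative to the original: -155.1 ÷ 378.3 ≈ -41.0%.
So the average score decreased by 41.0%.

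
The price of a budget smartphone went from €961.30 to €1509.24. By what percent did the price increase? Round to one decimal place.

Change: €1509.24 − €961.30 = €547.94.
Relative to the original: €547.94 ÷ €961.30 ≈ 57.0%.
So the price increased by 57.0%.

57.0%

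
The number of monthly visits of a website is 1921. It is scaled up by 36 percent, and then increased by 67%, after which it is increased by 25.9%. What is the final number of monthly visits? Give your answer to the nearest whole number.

5493

Apply the 36% increase: 1921 × 1.36 = 2612.56.
Apply the 67% increase: 2612.56 × 1.67 = 4362.9752.
After the 25.9% increase: 4362.9752 × 1.259 = 5492.9857768 ≈ 5493.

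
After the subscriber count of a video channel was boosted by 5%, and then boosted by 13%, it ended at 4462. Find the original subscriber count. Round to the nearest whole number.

3761

The overall multiplier applied was 1.05 × 1.13 = 1.1865.
So the original subscriber count was 4462 ÷ 1.1865 ≈ 3761.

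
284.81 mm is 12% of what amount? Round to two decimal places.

284.81 mm ÷ 0.12 ≈ 2,373.42 mm.

2,373.42 mm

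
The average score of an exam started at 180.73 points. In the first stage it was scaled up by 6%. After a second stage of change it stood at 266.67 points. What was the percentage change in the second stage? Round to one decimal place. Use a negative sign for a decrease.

After the first stage: 180.73 × 1.06 = 191.5738.
Second-stage multiplier: 266.67 ÷ 191.5738 ≈ 1.392.
That is a change of 39.2%.

39.2%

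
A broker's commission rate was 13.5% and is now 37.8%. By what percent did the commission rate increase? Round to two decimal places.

180.00%

The change is 37.8 − 13.5 = 24.3 percentage points.
Relative to the original 13.5%, that is 24.3 ÷ 13.5 = 180.00%.
So the commission rate rose by 180.00%.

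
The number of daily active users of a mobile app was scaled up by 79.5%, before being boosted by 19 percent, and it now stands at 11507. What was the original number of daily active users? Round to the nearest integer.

The overall multiplier applied was 1.795 × 1.19 = 2.13605.
So the original number of daily active users was 11507 ÷ 2.13605 ≈ 5387.

5387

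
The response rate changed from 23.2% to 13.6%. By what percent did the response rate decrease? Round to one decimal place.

41.4%

The change is 13.6 − 23.2 = -9.6 percentage points.
Relative to the original 23.2%, that is -9.6 ÷ 23.2 ≈ -41.4%.
So the response rate fell by 41.4%.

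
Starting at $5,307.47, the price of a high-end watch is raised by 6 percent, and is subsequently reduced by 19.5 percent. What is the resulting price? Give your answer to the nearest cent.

Each change multiplies by a factor: 1.06 × 0.805 = 0.8533.
$5,307.47 × 0.8533 = $4528.864151 ≈ $4,528.86.

$4,528.86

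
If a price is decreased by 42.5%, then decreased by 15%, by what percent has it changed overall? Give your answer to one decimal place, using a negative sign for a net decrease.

The combined multiplier is 0.575 × 0.85 = 0.48875.
That corresponds to a decrease of 51.1%.

-51.1%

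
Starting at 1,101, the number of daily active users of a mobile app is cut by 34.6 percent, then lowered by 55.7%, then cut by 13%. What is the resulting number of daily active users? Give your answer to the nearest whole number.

After the 34.6% decrease: 1,101 × 0.654 = 720.054.
55.7% decrease: 720.054 × 0.443 = 318.983922.
13% decrease: 318.983922 × 0.87 = 277.51601214 ≈ 278.

278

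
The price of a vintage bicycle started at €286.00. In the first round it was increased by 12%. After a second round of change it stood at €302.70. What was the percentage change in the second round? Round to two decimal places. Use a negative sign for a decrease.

After the first round: €286.00 × 1.12 = €320.32.
Second-round multiplier: €302.70 ÷ €320.32 ≈ 0.944993.
That is a change of -5.50%.

-5.50%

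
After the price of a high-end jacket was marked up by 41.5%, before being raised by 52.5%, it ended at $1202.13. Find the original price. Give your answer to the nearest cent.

$557.09

The overall multiplier applied was 1.415 × 1.525 = 2.157875.
So the original price was $1202.13 ÷ 2.157875 ≈ $557.09.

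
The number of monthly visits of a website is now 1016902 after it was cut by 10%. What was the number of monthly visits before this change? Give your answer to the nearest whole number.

The overall multiplier applied was 0.9.
So the original number of monthly visits was 1016902 ÷ 0.9 ≈ 1129891.

1129891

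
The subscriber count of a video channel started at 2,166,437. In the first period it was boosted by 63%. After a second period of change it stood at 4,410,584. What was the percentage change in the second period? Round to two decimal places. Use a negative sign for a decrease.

After the first period: 2,166,437 × 1.63 = 3531292.31.
Second-period multiplier: 4,410,584 ÷ 3531292.31 ≈ 1.249.
That is a change of 24.90%.

24.90%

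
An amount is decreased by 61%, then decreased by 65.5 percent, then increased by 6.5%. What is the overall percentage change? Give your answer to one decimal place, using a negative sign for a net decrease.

The combined multiplier is 0.39 × 0.345 × 1.065 = 0.14329575.
That corresponds to a decrease of 85.7%.

-85.7%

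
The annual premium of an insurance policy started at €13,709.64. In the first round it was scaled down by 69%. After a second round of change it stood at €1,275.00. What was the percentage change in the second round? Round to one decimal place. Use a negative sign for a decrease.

After the first round: €13,709.64 × 0.31 = €4249.9884.
Second-round multiplier: €1,275.00 ÷ €4249.9884 ≈ 0.3.
That is a change of -70.0%.

-70.0%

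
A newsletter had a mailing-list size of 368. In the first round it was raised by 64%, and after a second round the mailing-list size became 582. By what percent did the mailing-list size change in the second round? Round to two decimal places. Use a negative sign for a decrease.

After the first round: 368 × 1.64 = 603.52.
Second-round multiplier: 582 ÷ 603.52 ≈ 0.964343.
That is a change of -3.57%.

-3.57%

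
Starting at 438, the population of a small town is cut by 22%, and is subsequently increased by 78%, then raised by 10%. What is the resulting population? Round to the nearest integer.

Apply the 22% decrease: 438 × 0.78 = 341.64.
78% increase: 341.64 × 1.78 = 608.1192.
After the 10% increase: 608.1192 × 1.1 = 668.93112 ≈ 669.

669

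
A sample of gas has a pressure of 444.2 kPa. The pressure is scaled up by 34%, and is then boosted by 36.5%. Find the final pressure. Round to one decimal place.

812.5 kPa

Apply the 34% increase: 444.2 × 1.34 = 595.228.
36.5% increase: 595.228 × 1.365 = 812.48622 ≈ 812.5.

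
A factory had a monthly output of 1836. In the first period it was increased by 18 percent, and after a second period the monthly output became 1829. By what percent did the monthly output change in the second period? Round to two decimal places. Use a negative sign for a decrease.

After the first period: 1836 × 1.18 = 2166.48.
Second-period multiplier: 1829 ÷ 2166.48 ≈ 0.844227.
That is a change of -15.58%.

-15.58%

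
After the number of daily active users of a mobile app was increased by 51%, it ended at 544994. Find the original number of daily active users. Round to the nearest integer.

The overall multiplier applied was 1.51.
So the original number of daily active users was 544994 ÷ 1.51 ≈ 360923.

360923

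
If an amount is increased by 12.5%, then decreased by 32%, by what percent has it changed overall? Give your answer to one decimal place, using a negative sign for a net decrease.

-23.5%

A 12.5% increase multiplies by 1.125.
Then a 32% decrease: 1.125 × 0.68 = 0.765.
Overall factor 0.765, i.e. -23.5%.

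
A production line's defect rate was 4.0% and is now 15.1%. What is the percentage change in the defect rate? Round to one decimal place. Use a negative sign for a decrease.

The change is 15.1 − 4.0 = 11.1 percentage points.
Relative to the original 4.0%, that is 11.1 ÷ 4.0 = 277.5%.

277.5%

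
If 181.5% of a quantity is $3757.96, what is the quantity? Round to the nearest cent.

$2070.50

$3757.96 ÷ 1.815 ≈ $2070.50.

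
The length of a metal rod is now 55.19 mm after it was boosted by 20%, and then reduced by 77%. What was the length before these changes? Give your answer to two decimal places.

The overall multiplier applied was 1.2 × 0.23 = 0.276.
So the original length was 55.19 ÷ 0.276 ≈ 199.96 mm.

199.96 mm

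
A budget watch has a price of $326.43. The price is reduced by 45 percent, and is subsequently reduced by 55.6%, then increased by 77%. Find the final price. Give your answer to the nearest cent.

45% decrease: $326.43 × 0.55 = $179.5365.
Apply the 55.6% decrease: $179.5365 × 0.444 = $79.714206.
77% increase: $79.714206 × 1.77 = $141.09414462 ≈ $141.09.

$141.09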